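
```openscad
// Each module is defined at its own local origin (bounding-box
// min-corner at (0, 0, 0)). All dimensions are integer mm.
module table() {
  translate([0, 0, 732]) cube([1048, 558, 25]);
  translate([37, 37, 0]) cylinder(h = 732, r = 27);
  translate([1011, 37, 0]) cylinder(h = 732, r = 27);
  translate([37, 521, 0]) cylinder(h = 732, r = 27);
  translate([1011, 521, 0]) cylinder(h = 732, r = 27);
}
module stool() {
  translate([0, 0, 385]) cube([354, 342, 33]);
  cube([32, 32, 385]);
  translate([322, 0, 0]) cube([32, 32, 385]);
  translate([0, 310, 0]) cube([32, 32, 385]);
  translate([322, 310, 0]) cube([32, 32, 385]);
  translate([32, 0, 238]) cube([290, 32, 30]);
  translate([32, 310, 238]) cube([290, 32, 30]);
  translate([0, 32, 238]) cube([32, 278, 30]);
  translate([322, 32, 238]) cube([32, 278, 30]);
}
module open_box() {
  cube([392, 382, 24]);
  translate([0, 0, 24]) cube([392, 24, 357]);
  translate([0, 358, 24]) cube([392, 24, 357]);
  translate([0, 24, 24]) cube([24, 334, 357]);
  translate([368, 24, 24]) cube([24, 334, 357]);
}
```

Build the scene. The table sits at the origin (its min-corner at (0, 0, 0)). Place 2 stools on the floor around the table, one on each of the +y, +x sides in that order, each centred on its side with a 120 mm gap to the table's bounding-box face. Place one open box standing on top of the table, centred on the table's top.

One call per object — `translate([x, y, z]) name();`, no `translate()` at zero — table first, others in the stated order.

table();
translate([347, 678, 0]) stool();
translate([1168, 108, 0]) stool();
translate([328, 88, 757]) open_box();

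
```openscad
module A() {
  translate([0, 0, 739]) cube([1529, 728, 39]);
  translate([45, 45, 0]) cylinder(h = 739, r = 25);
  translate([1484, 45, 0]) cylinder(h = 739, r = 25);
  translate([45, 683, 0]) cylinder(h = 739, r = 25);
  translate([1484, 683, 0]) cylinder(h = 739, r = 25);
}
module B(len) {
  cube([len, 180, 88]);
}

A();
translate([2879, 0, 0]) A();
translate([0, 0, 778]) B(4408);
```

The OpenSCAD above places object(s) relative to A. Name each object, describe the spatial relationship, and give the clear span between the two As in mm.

Second table starts at x = 2879; first ends at x = 1529; clear span = 2879 − 1529 = 1350 mm.

A is a table. B is a beam. A beam spans the tops of two tables. The clear span between the two tables is 1350 mm.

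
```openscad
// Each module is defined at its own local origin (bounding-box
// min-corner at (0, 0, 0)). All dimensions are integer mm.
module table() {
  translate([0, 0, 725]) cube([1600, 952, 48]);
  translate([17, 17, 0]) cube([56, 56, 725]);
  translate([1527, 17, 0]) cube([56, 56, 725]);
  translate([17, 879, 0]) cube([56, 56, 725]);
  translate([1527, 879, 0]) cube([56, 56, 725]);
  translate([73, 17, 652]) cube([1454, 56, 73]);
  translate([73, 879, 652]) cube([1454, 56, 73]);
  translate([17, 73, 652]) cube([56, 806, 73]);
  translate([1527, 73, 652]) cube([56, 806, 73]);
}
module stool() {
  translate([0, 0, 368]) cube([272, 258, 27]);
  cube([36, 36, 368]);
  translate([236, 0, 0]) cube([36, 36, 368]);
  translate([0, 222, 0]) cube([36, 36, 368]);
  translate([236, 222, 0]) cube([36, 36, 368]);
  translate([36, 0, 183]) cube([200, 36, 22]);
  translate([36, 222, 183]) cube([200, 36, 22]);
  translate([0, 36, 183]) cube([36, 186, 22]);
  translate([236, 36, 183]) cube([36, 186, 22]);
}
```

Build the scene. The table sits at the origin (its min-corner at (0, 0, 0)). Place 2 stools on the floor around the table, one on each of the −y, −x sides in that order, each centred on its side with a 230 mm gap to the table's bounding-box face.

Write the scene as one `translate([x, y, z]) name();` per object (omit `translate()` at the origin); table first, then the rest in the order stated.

table();
translate([664, -488, 0]) stool();
translate([-502, 347, 0]) stool();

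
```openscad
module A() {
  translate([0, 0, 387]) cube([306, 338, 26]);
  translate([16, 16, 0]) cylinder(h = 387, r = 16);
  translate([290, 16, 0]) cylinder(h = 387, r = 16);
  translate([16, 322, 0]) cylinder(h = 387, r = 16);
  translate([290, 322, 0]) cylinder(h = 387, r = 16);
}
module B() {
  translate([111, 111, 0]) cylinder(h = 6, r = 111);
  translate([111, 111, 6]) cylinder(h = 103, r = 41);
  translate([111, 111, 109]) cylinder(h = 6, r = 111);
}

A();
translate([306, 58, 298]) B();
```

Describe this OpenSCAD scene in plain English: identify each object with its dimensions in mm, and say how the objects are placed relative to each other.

A is a simple wooden stool: a rectangular seat 306 mm (x) by 338 mm (y), 26 mm thick, top face at z = 413 mm, on four round legs, each 32 mm in diameter. The legs rest on z = 0, each leg's axis is inset half a diameter from the nearest pair of seat edges (so the leg's bounding box is flush with the corner).

B is a spool: two coaxial disc flanges of radius 111 mm and thickness 6 mm, joined by a core cylinder of radius 41 mm and height 103 mm. The lower flange rests on z = 0 and the three cylinders share a vertical axis.

The spool is beside the stool with their tops flush at z = 413.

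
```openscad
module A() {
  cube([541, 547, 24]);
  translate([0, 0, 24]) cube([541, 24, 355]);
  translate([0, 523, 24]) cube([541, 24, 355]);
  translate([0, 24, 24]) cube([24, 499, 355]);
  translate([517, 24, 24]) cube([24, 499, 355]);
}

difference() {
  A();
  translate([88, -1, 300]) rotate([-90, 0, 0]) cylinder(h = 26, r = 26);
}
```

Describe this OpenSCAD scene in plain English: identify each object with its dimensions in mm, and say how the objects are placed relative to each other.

A is an open storage box with external size 541×547×379 mm and wall thickness 24 mm (the base is also 24 mm thick). The base covers the whole footprint; the four walls stand on the base, with the y-facing walls full-width and the x-facing walls fitting between their inner faces.

The open box has a circular hole of radius 26 mm through its front wall, centred at (x = 88, z = 300).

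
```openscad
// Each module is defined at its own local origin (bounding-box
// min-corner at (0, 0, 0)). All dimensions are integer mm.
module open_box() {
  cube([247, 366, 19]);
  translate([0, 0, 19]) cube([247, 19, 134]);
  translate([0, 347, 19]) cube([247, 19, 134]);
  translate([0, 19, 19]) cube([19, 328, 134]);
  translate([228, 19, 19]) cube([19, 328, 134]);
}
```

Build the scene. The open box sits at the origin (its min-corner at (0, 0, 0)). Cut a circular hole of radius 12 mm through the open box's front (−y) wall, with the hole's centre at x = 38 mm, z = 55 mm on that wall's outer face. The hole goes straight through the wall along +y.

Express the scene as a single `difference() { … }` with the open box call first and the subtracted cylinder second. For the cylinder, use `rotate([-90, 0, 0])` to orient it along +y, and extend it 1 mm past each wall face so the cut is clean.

difference() {
  open_box();
  translate([38, -1, 55]) rotate([-90, 0, 0]) cylinder(h = 21, r = 12);
}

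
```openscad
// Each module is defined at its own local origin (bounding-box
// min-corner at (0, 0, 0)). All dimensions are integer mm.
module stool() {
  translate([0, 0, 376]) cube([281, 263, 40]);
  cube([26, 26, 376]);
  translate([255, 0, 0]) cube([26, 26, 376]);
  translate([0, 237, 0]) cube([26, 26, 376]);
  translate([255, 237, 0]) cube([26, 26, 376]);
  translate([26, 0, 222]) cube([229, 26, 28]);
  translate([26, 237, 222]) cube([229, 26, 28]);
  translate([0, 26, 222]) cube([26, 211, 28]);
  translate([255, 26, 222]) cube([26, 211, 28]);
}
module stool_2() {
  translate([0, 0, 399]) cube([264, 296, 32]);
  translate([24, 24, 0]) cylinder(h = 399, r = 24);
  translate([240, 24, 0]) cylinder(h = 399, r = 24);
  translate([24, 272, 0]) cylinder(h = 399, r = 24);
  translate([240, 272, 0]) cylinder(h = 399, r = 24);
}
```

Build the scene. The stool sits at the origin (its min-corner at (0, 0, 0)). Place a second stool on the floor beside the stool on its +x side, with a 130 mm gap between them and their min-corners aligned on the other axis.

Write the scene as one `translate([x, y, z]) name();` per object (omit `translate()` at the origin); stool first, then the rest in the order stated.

stool();
translate([411, 0, 0]) stool_2();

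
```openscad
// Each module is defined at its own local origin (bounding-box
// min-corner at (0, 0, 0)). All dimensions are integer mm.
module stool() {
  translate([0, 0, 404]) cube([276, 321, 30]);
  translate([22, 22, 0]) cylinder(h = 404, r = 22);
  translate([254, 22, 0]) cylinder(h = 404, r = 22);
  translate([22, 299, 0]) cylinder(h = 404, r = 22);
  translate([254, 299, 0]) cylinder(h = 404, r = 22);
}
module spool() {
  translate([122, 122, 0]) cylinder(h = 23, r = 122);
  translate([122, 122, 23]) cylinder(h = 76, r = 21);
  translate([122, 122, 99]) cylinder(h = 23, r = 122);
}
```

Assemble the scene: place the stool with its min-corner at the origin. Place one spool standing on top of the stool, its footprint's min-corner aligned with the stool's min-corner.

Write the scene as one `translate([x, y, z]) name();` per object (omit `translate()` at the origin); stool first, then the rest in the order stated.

stool();
translate([0, 0, 434]) spool();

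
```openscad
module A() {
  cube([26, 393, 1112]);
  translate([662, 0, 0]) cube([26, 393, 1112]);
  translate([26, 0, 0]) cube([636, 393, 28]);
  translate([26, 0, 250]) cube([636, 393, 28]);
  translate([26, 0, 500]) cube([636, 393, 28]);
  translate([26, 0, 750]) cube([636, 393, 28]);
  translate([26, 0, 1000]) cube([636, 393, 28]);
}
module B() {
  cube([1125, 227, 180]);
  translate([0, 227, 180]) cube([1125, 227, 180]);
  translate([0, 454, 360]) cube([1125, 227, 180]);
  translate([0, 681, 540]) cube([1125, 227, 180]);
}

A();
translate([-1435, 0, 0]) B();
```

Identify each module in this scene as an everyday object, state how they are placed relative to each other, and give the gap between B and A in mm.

A is a bookshelf. B is a staircase. The staircase is on the floor beside the bookshelf on its −x side. The gap between the staircase and the bookshelf is 310 mm.

The staircase's nearest face is 310 mm from the bookshelf's −x face.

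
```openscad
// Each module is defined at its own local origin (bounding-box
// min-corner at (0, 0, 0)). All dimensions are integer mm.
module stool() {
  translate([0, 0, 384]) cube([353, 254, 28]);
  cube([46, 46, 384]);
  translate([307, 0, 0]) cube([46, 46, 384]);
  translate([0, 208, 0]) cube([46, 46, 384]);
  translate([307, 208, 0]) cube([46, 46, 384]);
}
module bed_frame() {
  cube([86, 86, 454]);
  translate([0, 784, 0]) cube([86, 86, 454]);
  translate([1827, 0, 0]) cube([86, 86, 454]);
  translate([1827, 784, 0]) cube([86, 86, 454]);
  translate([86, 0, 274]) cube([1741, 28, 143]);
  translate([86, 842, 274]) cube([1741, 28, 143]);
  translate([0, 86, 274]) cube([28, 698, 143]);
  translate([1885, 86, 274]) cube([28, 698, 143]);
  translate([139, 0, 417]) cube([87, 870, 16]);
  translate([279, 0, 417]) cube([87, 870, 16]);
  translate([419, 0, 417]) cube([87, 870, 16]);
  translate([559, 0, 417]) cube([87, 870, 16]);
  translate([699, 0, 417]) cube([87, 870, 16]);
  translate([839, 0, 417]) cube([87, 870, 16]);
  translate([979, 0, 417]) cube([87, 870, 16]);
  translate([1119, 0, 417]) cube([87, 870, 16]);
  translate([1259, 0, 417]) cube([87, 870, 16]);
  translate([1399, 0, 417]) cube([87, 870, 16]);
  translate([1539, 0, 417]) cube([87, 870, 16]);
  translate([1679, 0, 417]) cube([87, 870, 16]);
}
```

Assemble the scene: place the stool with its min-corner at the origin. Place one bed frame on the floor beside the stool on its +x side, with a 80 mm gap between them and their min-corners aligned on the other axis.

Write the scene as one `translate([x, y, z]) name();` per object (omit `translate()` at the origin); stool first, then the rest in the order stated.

stool();
translate([433, 0, 0]) bed_frame();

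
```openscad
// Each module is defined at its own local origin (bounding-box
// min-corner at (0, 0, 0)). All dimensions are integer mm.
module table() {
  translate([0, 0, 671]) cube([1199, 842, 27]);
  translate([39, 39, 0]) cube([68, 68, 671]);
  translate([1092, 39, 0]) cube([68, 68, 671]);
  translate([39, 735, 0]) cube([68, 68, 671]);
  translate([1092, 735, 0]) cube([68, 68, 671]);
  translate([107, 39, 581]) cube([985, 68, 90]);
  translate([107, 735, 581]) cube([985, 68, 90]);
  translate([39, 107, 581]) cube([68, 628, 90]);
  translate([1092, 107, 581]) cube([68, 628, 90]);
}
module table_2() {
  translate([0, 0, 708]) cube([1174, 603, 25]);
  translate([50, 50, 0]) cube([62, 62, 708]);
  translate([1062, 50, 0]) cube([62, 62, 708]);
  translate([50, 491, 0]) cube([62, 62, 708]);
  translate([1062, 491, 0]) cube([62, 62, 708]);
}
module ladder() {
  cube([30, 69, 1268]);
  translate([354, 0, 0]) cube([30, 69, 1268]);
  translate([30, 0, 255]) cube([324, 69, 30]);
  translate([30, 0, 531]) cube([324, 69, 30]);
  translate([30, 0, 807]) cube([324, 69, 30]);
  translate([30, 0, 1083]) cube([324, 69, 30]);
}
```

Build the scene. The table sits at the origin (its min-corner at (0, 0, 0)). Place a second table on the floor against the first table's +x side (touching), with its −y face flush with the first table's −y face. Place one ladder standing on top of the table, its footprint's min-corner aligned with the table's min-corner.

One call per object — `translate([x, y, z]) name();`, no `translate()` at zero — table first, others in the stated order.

table();
translate([1199, 0, 0]) table_2();
translate([0, 0, 698]) ladder();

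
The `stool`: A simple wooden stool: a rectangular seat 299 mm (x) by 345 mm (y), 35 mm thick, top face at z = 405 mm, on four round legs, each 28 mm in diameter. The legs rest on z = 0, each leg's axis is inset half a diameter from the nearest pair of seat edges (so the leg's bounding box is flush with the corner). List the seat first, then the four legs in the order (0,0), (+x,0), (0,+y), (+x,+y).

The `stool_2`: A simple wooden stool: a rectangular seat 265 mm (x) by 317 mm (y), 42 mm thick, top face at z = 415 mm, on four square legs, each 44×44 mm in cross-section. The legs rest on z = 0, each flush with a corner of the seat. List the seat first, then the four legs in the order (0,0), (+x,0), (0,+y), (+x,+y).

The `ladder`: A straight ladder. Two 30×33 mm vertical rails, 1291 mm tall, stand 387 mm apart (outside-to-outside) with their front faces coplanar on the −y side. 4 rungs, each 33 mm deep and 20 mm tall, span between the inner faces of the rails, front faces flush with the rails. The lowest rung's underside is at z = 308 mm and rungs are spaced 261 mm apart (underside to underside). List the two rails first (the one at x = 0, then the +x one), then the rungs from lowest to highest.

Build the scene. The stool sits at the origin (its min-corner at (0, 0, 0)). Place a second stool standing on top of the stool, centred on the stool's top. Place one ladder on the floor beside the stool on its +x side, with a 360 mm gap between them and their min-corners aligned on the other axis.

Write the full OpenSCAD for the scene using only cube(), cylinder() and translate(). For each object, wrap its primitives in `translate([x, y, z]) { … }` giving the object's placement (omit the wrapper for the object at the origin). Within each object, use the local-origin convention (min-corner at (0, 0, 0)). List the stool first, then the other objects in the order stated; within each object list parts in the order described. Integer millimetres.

translate([0, 0, 370]) cube([299, 345, 35]);
translate([14, 14, 0]) cylinder(h = 370, r = 14);
translate([285, 14, 0]) cylinder(h = 370, r = 14);
translate([14, 331, 0]) cylinder(h = 370, r = 14);
translate([285, 331, 0]) cylinder(h = 370, r = 14);
translate([17, 14, 405]) {
  translate([0, 0, 373]) cube([265, 317, 42]);
  cube([44, 44, 373]);
  translate([221, 0, 0]) cube([44, 44, 373]);
  translate([0, 273, 0]) cube([44, 44, 373]);
  translate([221, 273, 0]) cube([44, 44, 373]);
}
translate([659, 0, 0]) {
  cube([30, 33, 1291]);
  translate([357, 0, 0]) cube([30, 33, 1291]);
  translate([30, 0, 308]) cube([327, 33, 20]);
  translate([30, 0, 569]) cube([327, 33, 20]);
  translate([30, 0, 830]) cube([327, 33, 20]);
  translate([30, 0, 1091]) cube([327, 33, 20]);
}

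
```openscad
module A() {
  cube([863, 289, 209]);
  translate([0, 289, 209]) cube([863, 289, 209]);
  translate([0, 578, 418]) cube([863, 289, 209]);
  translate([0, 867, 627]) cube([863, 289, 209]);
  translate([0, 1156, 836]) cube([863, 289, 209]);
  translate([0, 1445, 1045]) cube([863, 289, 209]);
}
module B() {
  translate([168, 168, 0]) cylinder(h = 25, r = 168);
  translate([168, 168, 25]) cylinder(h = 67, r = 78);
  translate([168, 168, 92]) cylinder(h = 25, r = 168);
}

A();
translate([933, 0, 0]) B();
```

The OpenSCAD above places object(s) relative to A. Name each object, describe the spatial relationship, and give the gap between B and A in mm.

A is a staircase. B is a spool. The spool is on the floor beside the staircase on its +x side. The gap between the spool and the staircase is 70 mm.

The spool's nearest face is 70 mm from the staircase's +x face.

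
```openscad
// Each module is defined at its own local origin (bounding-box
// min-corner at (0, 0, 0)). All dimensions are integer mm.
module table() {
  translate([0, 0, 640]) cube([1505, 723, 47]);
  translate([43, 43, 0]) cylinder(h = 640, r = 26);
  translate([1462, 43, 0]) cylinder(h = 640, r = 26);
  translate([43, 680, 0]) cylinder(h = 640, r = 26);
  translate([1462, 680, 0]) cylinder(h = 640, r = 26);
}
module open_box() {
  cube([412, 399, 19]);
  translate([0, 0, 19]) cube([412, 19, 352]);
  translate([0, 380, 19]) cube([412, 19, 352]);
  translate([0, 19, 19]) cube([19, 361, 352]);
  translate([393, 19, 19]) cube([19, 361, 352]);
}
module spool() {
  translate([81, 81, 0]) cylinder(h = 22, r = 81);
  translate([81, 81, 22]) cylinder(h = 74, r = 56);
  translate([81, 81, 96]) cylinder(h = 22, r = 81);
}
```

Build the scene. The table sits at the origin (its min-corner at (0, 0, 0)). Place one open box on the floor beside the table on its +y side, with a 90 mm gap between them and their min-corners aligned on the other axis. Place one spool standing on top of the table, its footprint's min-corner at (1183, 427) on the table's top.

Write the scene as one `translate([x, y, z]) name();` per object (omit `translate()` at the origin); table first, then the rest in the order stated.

table();
translate([0, 813, 0]) open_box();
translate([1183, 427, 687]) spool();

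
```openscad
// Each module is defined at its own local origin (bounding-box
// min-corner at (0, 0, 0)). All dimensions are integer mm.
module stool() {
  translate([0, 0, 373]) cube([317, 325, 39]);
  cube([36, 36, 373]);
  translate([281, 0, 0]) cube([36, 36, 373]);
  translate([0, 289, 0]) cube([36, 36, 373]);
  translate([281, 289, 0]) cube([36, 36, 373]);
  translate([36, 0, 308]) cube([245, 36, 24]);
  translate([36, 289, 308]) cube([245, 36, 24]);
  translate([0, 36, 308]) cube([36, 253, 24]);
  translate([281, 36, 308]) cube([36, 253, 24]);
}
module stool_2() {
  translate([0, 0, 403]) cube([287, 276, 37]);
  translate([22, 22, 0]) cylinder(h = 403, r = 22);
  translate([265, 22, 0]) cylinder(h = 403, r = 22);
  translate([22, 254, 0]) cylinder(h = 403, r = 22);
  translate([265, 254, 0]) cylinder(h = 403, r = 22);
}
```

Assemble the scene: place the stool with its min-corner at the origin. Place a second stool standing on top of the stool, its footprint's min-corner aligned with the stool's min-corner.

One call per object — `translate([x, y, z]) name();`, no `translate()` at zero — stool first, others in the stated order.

stool();
translate([0, 0, 412]) stool_2();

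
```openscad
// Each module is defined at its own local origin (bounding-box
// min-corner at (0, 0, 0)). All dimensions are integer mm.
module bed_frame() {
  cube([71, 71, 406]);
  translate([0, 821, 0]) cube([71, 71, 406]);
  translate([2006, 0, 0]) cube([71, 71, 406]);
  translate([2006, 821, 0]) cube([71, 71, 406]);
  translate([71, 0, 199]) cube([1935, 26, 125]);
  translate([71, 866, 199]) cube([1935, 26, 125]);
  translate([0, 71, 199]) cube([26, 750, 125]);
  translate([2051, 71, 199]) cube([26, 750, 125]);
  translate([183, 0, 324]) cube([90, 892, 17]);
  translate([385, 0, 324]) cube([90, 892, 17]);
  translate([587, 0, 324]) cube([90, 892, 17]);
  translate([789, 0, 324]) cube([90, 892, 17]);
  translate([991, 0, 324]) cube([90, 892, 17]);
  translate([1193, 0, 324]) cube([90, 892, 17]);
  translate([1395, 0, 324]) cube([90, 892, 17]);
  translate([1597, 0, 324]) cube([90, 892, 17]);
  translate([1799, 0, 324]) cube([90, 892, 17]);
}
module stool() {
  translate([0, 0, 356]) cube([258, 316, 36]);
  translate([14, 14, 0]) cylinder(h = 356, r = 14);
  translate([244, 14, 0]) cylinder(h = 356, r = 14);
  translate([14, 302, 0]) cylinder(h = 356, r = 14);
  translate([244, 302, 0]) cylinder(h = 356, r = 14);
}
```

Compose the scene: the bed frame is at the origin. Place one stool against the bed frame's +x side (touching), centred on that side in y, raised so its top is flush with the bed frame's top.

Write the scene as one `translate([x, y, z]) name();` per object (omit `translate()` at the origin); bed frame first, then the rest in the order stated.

bed_frame();
translate([2077, 288, 14]) stool();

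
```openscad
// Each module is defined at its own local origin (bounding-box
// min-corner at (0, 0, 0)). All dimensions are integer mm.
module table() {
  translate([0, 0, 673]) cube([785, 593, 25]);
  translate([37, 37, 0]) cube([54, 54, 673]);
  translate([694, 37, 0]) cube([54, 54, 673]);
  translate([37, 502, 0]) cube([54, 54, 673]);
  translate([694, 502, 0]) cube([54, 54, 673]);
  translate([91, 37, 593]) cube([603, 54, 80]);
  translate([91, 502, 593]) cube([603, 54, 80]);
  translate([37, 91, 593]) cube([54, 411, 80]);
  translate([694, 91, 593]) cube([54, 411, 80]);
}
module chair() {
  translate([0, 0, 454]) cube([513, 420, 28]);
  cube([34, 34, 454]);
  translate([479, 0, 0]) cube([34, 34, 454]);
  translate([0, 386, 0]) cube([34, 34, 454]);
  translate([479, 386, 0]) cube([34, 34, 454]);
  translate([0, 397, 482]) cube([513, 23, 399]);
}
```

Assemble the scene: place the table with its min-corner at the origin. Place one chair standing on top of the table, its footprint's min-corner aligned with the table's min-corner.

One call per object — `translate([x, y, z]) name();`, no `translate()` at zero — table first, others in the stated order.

table();
translate([0, 0, 698]) chair();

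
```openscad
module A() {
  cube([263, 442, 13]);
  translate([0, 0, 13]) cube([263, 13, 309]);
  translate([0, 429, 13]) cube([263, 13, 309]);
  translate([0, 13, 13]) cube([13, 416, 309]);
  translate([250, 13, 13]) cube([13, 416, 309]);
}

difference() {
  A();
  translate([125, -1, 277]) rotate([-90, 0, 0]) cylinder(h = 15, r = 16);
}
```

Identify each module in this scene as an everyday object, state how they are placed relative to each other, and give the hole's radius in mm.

The subtracted cylinder has r = 16 mm.

A is an open box. The open box has a circular hole through its front wall. The hole's radius is 16 mm.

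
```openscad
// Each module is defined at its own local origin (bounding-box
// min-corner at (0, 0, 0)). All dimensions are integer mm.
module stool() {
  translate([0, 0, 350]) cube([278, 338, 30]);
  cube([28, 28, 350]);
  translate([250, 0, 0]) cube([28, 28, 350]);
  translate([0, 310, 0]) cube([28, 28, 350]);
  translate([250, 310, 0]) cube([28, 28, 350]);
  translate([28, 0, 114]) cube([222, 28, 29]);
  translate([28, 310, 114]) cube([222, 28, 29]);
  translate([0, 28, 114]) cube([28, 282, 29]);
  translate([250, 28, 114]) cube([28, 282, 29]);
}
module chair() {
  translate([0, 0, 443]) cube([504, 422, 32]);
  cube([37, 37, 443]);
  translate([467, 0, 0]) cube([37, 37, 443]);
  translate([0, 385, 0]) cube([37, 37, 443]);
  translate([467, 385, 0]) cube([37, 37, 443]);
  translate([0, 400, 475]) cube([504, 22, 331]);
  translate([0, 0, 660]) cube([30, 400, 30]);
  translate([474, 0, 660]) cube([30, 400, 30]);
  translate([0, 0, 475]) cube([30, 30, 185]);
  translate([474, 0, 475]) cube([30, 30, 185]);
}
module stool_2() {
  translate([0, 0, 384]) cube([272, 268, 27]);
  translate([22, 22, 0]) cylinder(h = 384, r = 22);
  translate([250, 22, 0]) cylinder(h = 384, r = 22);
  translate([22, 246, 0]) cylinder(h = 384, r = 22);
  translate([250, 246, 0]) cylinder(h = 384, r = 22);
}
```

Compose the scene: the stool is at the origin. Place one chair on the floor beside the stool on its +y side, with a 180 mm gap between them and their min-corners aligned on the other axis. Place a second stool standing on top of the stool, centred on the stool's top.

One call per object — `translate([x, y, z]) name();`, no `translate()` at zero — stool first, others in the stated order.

stool();
translate([0, 518, 0]) chair();
translate([3, 35, 380]) stool_2();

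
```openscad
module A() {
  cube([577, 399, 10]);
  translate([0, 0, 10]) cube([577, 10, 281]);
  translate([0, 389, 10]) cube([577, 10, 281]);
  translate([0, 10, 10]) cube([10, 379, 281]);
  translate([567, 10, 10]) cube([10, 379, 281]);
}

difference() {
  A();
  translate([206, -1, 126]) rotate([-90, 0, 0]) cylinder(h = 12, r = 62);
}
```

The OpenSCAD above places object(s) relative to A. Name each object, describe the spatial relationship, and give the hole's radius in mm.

The subtracted cylinder has r = 62 mm.

A is an open box. The open box has a circular hole through its front wall. The hole's radius is 62 mm.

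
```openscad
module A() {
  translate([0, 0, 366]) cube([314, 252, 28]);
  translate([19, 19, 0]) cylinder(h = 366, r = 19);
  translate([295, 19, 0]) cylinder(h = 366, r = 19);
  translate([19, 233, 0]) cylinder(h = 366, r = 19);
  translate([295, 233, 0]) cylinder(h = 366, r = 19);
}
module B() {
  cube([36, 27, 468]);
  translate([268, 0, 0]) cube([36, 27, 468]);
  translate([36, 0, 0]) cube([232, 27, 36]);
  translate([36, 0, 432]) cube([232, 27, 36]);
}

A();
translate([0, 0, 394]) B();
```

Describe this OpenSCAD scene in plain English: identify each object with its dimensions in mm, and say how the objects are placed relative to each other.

A is a four-legged stool. The seat is 314×252 mm, 28 mm thick, top at z = 394 mm. It stands on four round legs, each 38 mm in diameter, from z = 0 to the seat underside, each leg's axis is inset half a diameter from the nearest pair of seat edges (so the leg's bounding box is flush with the corner).

B is a rectangular picture frame lying in the x–z plane (depth along y). The opening is 232 mm wide (x) by 396 mm tall (z), surrounded by a border 36 mm wide on all four sides. The frame is 27 mm deep and is made of two full-height vertical stiles with two horizontal rails fitted between them.

The picture frame is on top of the stool.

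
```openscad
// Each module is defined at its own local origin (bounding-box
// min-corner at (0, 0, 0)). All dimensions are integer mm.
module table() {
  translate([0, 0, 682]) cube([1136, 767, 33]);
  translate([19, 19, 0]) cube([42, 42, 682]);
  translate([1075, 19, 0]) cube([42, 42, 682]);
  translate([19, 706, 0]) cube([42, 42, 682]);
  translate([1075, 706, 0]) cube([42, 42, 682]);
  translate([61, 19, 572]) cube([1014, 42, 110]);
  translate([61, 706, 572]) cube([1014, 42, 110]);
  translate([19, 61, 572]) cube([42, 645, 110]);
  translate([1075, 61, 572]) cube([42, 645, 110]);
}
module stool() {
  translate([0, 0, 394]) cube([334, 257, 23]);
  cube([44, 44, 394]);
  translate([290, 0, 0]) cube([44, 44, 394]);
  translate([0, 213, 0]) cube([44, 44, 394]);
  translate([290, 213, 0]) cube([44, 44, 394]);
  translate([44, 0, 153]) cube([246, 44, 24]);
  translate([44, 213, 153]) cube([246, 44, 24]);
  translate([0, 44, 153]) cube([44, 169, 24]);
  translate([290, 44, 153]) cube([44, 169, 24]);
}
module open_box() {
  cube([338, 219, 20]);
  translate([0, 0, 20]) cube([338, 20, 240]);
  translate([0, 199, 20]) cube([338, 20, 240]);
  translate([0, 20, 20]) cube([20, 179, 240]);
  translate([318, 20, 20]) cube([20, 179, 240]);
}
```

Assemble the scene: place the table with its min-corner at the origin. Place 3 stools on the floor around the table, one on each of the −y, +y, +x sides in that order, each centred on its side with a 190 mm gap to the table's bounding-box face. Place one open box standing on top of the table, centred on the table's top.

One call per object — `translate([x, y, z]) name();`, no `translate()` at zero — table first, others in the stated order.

table();
translate([401, -447, 0]) stool();
translate([401, 957, 0]) stool();
translate([1326, 255, 0]) stool();
translate([399, 274, 715]) open_box();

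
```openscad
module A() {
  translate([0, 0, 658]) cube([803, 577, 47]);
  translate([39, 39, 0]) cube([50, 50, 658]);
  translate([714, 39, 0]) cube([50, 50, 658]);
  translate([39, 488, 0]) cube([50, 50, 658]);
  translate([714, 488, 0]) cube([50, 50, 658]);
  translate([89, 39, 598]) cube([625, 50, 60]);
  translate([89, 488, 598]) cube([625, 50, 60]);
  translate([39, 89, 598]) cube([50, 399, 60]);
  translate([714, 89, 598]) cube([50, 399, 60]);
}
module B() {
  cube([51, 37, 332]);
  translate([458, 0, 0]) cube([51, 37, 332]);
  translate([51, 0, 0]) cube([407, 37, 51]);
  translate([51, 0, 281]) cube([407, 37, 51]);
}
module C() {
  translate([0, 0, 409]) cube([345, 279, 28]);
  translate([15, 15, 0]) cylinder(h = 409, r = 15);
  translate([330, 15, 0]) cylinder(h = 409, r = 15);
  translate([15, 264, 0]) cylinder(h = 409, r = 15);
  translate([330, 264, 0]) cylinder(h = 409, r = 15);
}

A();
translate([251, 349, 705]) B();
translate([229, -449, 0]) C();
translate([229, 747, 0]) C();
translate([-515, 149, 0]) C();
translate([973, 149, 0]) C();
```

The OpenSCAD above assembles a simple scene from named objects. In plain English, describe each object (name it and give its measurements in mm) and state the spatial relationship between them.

A is a rectangular dining table. The top is 803×577×47 mm with its upper surface at z = 705 mm. It stands on four 50×50 mm square legs, each inset 39 mm from the nearest pair of top edges, running from the floor to the underside of the top. Four apron rails, 50 mm thick and 60 mm tall, run between adjacent legs with their top edges flush with the underside of the top and their outer faces flush with the legs' outer faces.

B is a rectangular picture frame lying in the x–z plane (depth along y). The opening is 407 mm wide (x) by 230 mm tall (z), surrounded by a border 51 mm wide on all four sides. The frame is 37 mm deep and is made of two full-height vertical stiles with two horizontal rails fitted between them.

C is a four-legged stool. The seat is a 345×279×28 mm slab whose top surface is at z = 437 mm; four round legs, each 30 mm in diameter, run from the floor (z = 0) to the underside of the seat, each leg's axis is inset half a diameter from the nearest pair of seat edges (so the leg's bounding box is flush with the corner).

The picture frame is on top of the table. Four stools sit around the table at the −y, +y, −x, +x sides.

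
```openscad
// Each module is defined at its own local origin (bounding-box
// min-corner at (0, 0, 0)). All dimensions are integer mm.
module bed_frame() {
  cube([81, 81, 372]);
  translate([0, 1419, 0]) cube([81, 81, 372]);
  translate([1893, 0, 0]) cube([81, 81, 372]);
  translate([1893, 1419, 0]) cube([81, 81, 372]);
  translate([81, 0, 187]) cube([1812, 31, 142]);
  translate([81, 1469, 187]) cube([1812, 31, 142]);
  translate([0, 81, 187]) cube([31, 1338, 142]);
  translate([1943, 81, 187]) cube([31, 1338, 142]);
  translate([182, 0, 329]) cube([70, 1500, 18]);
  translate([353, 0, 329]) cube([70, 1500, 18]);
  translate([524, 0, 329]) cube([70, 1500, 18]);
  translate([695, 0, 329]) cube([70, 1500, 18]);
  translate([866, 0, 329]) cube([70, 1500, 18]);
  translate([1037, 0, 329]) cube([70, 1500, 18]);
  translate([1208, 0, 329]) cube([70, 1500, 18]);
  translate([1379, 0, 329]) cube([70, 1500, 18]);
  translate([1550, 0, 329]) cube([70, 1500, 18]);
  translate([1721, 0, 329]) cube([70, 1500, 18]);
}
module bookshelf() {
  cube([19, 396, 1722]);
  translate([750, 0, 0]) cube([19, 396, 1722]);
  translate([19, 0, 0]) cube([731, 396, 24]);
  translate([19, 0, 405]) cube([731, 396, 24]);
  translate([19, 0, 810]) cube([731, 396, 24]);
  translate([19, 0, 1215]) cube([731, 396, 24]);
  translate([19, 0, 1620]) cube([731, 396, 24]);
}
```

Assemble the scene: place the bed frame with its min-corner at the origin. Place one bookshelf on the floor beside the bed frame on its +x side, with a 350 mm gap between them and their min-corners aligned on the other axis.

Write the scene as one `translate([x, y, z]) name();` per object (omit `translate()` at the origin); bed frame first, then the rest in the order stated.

bed_frame();
translate([2324, 0, 0]) bookshelf();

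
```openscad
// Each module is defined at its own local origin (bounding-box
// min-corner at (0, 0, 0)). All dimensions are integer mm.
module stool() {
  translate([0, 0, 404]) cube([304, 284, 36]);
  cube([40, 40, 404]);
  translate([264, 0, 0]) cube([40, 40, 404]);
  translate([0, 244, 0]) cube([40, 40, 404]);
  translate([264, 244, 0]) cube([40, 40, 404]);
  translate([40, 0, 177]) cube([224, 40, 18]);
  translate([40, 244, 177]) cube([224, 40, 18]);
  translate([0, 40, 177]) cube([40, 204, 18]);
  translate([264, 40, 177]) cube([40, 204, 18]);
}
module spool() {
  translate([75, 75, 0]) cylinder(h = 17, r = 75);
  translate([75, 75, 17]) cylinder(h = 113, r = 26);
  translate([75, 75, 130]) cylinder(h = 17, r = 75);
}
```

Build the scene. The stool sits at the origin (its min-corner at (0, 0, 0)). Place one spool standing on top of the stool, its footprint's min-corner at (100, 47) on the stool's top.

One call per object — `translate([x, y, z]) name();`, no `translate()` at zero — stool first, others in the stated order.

stool();
translate([100, 47, 440]) spool();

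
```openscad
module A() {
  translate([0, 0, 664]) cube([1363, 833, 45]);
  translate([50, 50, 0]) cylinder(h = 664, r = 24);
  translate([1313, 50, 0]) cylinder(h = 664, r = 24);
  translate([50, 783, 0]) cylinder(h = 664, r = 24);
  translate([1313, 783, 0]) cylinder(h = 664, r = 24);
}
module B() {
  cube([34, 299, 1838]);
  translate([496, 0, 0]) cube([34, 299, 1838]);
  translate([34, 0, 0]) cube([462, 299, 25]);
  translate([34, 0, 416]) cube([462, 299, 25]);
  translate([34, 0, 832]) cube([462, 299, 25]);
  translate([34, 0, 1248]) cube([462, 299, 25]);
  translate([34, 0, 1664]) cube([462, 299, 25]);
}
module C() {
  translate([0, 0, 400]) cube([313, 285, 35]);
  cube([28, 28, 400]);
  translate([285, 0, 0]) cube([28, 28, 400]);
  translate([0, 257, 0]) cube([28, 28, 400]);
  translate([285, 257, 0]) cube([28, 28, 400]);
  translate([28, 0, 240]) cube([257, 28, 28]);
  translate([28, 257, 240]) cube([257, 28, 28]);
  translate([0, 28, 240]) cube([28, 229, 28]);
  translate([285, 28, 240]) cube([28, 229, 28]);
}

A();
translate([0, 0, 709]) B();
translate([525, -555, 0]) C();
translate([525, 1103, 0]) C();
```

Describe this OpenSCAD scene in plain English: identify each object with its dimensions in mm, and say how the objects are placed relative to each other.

A is a rectangular dining table. The top is 1363×833×45 mm with its upper surface at z = 709 mm. It stands on four round legs of 48 mm diameter, each leg's bounding box inset 26 mm from the nearest pair of top edges, running from the floor to the underside of the top.

B is an open bookshelf. Two side panels, each 34 mm thick, 299 mm deep and 1838 mm tall, stand 530 mm apart (outside-to-outside). Between them sit 5 shelves, each 25 mm thick and 299 mm deep, spanning the full gap between the sides. The bottom shelf rests on the floor (its underside at z = 0) and the clear gap between one shelf's top and the next shelf's underside is 391 mm.

C is a simple wooden stool: a rectangular seat 313 mm (x) by 285 mm (y), 35 mm thick, top face at z = 435 mm, on four square legs, each 28×28 mm in cross-section. The legs rest on z = 0, each flush with a corner of the seat. Four stretchers, 28 mm wide and 28 mm tall, connect adjacent legs with their undersides at z = 240 mm, each running between the inner faces of the legs it joins and aligned with the legs' outer faces on the other axis.

The bookshelf is on top of the table. Two stools sit around the table at the −y, +y sides.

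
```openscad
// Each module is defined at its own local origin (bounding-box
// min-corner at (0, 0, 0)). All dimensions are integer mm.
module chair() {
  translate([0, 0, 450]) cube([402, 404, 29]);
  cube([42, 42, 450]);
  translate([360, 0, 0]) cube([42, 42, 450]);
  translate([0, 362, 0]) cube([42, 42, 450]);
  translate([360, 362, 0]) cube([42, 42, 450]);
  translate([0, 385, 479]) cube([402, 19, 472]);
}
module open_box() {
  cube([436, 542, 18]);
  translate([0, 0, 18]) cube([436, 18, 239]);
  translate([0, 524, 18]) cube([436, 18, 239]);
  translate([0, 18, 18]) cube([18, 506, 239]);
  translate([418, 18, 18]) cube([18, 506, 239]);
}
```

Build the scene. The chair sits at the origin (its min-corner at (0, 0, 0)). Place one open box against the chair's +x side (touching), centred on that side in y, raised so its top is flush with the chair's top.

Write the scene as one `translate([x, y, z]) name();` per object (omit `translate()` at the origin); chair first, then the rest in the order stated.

chair();
translate([402, -69, 694]) open_box();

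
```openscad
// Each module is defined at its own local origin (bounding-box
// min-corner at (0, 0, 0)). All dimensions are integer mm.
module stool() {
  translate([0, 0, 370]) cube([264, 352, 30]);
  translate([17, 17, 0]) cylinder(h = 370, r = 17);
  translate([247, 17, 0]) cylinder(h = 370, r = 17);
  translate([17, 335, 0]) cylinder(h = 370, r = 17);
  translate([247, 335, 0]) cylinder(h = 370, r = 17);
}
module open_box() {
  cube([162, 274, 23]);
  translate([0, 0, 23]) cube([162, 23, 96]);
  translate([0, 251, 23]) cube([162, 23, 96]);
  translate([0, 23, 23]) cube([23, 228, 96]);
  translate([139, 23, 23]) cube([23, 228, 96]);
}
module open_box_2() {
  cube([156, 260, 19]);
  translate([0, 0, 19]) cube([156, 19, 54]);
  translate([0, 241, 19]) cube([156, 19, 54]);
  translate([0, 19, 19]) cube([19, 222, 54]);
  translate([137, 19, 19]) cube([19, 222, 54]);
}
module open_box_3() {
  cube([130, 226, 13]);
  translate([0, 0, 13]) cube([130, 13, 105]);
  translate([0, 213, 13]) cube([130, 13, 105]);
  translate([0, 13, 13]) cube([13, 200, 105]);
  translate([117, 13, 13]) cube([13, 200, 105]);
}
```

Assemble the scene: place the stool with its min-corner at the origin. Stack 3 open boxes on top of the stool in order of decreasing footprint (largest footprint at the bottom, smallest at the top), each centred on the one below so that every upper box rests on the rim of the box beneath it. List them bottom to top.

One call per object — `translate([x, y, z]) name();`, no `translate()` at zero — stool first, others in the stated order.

stool();
translate([51, 39, 400]) open_box();
translate([54, 46, 519]) open_box_2();
translate([67, 63, 592]) open_box_3();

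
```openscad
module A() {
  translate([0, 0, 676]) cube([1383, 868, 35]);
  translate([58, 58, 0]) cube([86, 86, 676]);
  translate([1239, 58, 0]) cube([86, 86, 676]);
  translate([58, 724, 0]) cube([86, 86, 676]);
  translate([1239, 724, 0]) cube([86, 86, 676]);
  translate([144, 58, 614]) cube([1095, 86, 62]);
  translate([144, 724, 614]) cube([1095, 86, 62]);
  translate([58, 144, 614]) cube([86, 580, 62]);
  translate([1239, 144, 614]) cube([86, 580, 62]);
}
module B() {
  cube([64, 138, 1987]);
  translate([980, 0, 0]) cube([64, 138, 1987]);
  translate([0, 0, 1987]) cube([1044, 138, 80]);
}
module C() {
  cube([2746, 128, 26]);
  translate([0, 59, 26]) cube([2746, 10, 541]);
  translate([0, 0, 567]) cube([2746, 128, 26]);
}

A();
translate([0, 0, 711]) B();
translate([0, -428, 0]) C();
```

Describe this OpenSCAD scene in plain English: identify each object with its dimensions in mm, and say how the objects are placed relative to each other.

A is a table with a 1383×868 mm rectangular top, 35 mm thick, top surface at z = 711 mm, supported by four 86×86 mm square legs, each inset 58 mm from the nearest pair of top edges, running from the floor. Four apron rails, 86 mm thick and 62 mm tall, run between adjacent legs with their top edges flush with the underside of the top and their outer faces flush with the legs' outer faces.

B is a door frame. The clear opening is 916 mm wide and 1987 mm high. Two 64 mm wide jambs, 138 mm deep, stand either side of the opening from the floor to the top of the opening. A 80 mm thick head sits across the top of both jambs, spanning the full outside width of the frame.

C is an I-beam lying along x, 2746 mm long. Overall section height 593 mm. Two flanges 128 mm wide (y) and 26 mm thick, one on the floor and one at the top; a web 10 mm thick runs between them, centred on the flange width.

The door frame is on top of the table. The I-beam is on the floor beside the table on its −y side.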